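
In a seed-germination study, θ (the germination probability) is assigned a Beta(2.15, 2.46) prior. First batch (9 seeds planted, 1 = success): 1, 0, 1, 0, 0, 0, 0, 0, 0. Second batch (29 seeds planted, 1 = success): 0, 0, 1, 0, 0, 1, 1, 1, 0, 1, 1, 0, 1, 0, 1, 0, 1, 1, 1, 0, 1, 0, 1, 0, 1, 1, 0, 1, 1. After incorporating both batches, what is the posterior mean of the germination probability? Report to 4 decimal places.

0.4964

The Beta prior is conjugate to a Binomial/Bernoulli likelihood; the update adds successes to α and failures to β.
After batch 1: Beta(2.15+2, 2.46+7) = Beta(4.15, 9.46).
After batch 2: Beta(4.15+17, 9.46+12) = Beta(21.15, 21.46).
Posterior mean = α/(α+β) = 21.15/42.61 = 0.4964.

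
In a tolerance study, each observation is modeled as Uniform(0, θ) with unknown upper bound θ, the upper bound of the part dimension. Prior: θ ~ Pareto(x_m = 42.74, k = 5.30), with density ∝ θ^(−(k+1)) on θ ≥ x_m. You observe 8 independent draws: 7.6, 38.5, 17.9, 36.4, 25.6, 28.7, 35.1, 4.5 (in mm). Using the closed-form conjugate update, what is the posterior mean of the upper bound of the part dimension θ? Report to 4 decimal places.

A Pareto(scale x_m, shape k) prior on the upper bound θ of Uniform(0, θ) is conjugate: posterior is Pareto(max(x_m, max xᵢ), k + n).
Sample maximum = 38.5; prior scale x_m = 42.74 → posterior scale = max = 42.74.
Posterior shape = 5.30 + 8 = 13.30.
E[θ|data] = k·x_m/(k−1) = 13.30·42.74/12.30 = 46.2148.

46.2148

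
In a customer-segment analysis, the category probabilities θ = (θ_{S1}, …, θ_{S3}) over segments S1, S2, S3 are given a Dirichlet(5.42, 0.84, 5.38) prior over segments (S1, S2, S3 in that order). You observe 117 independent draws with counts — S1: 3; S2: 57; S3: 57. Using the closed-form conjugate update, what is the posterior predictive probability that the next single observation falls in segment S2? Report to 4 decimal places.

0.4496

The Dirichlet prior is conjugate to the Multinomial likelihood: each posterior αⱼ = prior αⱼ + observed count nⱼ.
Posterior concentration: (8.42, 57.84, 62.38), total = 128.64.
P(next = S2 | data) = α_{S2}/Σα = 0.4496.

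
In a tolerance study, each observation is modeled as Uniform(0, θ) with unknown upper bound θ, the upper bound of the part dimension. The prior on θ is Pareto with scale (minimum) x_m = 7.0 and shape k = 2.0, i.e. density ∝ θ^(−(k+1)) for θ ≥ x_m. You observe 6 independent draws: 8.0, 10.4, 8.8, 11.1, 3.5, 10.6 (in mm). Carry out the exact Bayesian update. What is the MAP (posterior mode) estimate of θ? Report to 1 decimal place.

11.1

A Pareto(scale x_m, shape k) prior on the upper bound θ of Uniform(0, θ) is conjugate: posterior is Pareto(max(x_m, max xᵢ), k + n).
Sample maximum = 11.1; prior scale x_m = 7.0 → posterior scale = max = 11.1.
Posterior shape = 2.0 + 6 = 8.0.
The Pareto density is decreasing on [x_m, ∞), so the mode is x_m = 11.1.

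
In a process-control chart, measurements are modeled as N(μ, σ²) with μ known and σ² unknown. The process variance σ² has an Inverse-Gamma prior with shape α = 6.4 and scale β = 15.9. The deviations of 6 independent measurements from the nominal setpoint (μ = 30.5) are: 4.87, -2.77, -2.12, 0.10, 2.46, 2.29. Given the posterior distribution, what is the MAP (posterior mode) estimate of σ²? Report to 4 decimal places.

With known mean μ and an Inverse-Gamma(α, β) prior on σ², the Normal likelihood is conjugate: posterior is Inv-Gamma(α + n/2, β + Σ(xᵢ−μ)²/2).
Σ(xᵢ−μ)² = (4.87)² + (-2.77)² + (-2.12)² + (0.10)² + (2.46)² + (2.29)² = 47.1899.
Posterior: Inv-Gamma(6.4 + 6/2, 15.9 + 47.1899/2) = Inv-Gamma(9.40, 39.49495).
Mode = β/(α+1) = 39.49495/10.40 = 3.7976.

3.7976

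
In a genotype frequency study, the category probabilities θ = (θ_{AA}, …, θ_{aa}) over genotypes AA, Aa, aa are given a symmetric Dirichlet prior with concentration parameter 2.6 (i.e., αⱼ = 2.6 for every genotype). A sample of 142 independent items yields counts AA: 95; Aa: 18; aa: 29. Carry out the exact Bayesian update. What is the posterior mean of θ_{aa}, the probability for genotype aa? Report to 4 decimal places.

0.2109

The Dirichlet prior is conjugate to the Multinomial likelihood: each posterior αⱼ = prior αⱼ + observed count nⱼ.
Posterior concentration: (97.6, 20.6, 31.6), total = 149.8.
E[θ_{aa}|data] = α_{aa}/Σα = 31.6/149.8 = 0.2109.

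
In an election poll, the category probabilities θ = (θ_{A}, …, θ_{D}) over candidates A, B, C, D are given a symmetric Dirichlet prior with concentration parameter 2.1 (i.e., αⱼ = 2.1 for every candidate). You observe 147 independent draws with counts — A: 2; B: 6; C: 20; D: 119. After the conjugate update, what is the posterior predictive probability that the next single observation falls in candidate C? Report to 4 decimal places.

0.1422

The Dirichlet prior is conjugate to the Multinomial likelihood: each posterior αⱼ = prior αⱼ + observed count nⱼ.
Posterior concentration: (4.1, 8.1, 22.1, 121.1), total = 155.4.
P(next = C | data) = α_{C}/Σα = 0.1422.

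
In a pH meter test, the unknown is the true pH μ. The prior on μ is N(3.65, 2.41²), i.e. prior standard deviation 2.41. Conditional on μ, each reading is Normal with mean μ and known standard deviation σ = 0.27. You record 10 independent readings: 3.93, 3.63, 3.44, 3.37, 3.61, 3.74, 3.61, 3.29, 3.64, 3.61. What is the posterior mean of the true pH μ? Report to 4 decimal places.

For Normal data with known variance σ², a Normal(μ₀, σ₀²) prior on μ is conjugate. Posterior precision = 1/σ₀² + n/σ²; posterior mean is the precision-weighted average of μ₀ and x̄.
Σxᵢ = 3.93 + 3.63 + 3.44 + 3.37 + 3.61 + 3.74 + 3.61 + 3.29 + 3.64 + 3.61 = 35.87, so n·x̄ = 35.87.
σ₀² = 2.41² = 5.8081, σ² = 0.27² = 0.0729; σ² + n·σ₀² = 0.0729 + 10·5.8081 = 58.1539.
Posterior mean = (μ₀/σ₀² + n·x̄/σ²)/(1/σ₀² + n/σ²) = (σ²·μ₀ + σ₀²·n·x̄)/(σ² + n·σ₀²) = (0.0729·3.65 + 5.8081·35.87)/58.1539 = 208.602632/58.1539 = 3.5871.

3.5871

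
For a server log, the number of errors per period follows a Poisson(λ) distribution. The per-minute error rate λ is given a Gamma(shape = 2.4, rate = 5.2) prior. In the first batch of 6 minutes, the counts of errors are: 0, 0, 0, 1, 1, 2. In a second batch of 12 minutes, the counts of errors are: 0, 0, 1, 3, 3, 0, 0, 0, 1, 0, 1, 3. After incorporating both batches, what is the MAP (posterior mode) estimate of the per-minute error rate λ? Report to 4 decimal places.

With a Gamma(shape α, rate β) prior, the Poisson likelihood is conjugate: the posterior is Gamma(α + ΣXᵢ, β + n).
Batch 1: sum of counts S = 4 over n = 6 minutes.
After batch 1: Gamma(α+S, β+n) = Gamma(2.4+4, 5.2+6) = Gamma(6.4, 11.2).
Batch 2: sum of counts S = 12 over n = 12 minutes.
After batch 2: Gamma(α+S, β+n) = Gamma(6.4+12, 11.2+12) = Gamma(18.4, 23.2).
Mode of Gamma(α,β) for α≥1 is (α−1)/β = 17.4/23.2 = 0.7500.

0.7500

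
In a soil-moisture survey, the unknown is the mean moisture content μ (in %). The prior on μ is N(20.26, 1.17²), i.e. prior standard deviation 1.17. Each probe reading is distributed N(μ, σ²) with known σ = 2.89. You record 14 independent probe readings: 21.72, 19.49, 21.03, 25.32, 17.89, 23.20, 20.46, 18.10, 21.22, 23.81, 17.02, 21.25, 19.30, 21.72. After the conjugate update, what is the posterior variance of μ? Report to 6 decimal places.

For Normal data with known variance σ², a Normal(μ₀, σ₀²) prior on μ is conjugate. Posterior precision = 1/σ₀² + n/σ²; posterior mean is the precision-weighted average of μ₀ and x̄.
σ₀² = 1.17² = 1.3689, σ² = 2.89² = 8.3521; σ² + n·σ₀² = 8.3521 + 14·1.3689 = 27.5167.
Posterior precision = 1/σ₀² + n/σ² = 1/1.3689 + 14/8.3521 = (σ² + n·σ₀²)/(σ₀²σ²) = 27.5167/(1.3689·8.3521); posterior variance σₙ² = σ₀²σ²/(σ² + n·σ₀²) = 1.3689·8.3521/27.5167 = 0.415500.

0.415500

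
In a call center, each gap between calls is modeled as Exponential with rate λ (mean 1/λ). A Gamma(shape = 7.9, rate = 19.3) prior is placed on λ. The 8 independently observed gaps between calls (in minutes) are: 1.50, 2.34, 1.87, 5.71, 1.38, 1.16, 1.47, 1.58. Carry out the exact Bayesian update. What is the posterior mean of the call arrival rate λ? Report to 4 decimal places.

0.4379

With a Gamma(shape α, rate β) prior on the exponential rate λ, the posterior after n observations with total T = Σxᵢ is Gamma(α+n, β+T).
Sum of observations T = 17.01 minutes; n = 8.
Posterior: Gamma(7.9+8, 19.3+17.01) = Gamma(15.9, 36.31).
Posterior mean of λ = α/β = 15.9/36.31 = 0.4379.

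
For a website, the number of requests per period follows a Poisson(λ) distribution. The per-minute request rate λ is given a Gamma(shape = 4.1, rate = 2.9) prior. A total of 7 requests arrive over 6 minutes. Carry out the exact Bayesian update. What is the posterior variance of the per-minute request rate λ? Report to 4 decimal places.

With a Gamma(shape α, rate β) prior, the Poisson likelihood is conjugate: the posterior is Gamma(α + ΣXᵢ, β + n).
Posterior: Gamma(α+S, β+n) = Gamma(4.1+7, 2.9+6) = Gamma(11.1, 8.9).
Var = α/β² = 11.1/8.9² = 0.1401.

0.1401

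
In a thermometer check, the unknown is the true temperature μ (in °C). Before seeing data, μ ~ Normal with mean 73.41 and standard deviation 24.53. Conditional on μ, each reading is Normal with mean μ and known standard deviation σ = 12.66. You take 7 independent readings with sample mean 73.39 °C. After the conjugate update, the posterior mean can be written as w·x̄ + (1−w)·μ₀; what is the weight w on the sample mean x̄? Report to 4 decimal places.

0.9633

For Normal data with known variance σ², a Normal(μ₀, σ₀²) prior on μ is conjugate. Posterior precision = 1/σ₀² + n/σ²; posterior mean is the precision-weighted average of μ₀ and x̄.
σ₀² = 24.53² = 601.7209, σ² = 12.66² = 160.2756. Prior precision 1/σ₀² = 1/601.7209; data precision n/σ² = 7/160.2756.
w = (n/σ²)/(1/σ₀² + n/σ²) = n·σ₀²/(σ² + n·σ₀²) = 7·601.7209/(160.2756 + 7·601.7209) = 4212.0463/4372.3219 = 0.9633.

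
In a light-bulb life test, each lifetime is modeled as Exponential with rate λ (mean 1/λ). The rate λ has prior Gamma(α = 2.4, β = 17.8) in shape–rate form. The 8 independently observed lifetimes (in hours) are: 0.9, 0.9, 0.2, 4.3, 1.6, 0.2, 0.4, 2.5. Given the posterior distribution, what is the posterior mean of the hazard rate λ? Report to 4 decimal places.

0.3611

With a Gamma(shape α, rate β) prior on the exponential rate λ, the posterior after n observations with total T = Σxᵢ is Gamma(α+n, β+T).
Sum of observations T = 11.0 hours; n = 8.
Posterior: Gamma(2.4+8, 17.8+11.0) = Gamma(10.4, 28.8).
Posterior mean of λ = α/β = 10.4/28.8 = 0.3611.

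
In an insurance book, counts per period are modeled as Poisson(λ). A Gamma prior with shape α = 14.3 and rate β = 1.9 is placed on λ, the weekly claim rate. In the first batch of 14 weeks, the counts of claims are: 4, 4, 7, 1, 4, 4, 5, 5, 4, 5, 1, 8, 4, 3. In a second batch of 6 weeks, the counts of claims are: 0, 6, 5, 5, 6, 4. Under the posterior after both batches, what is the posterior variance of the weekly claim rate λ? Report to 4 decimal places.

With a Gamma(shape α, rate β) prior, the Poisson likelihood is conjugate: the posterior is Gamma(α + ΣXᵢ, β + n).
Batch 1: sum of counts S = 59 over n = 14 weeks.
After batch 1: Gamma(α+S, β+n) = Gamma(14.3+59, 1.9+14) = Gamma(73.3, 15.9).
Batch 2: sum of counts S = 26 over n = 6 weeks.
After batch 2: Gamma(α+S, β+n) = Gamma(73.3+26, 15.9+6) = Gamma(99.3, 21.9).
Var = α/β² = 99.3/21.9² = 0.2070.

0.2070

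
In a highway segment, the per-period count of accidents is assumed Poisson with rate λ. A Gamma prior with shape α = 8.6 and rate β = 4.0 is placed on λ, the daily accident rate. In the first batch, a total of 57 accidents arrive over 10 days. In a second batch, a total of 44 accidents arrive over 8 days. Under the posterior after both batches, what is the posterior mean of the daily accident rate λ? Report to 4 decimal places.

With a Gamma(shape α, rate β) prior, the Poisson likelihood is conjugate: the posterior is Gamma(α + ΣXᵢ, β + n).
After batch 1: Gamma(α+S, β+n) = Gamma(8.6+57, 4.0+10) = Gamma(65.6, 14.0).
After batch 2: Gamma(α+S, β+n) = Gamma(65.6+44, 14.0+8) = Gamma(109.6, 22.0).
Posterior mean = α/β = 109.6/22.0 = 4.9818.

4.9818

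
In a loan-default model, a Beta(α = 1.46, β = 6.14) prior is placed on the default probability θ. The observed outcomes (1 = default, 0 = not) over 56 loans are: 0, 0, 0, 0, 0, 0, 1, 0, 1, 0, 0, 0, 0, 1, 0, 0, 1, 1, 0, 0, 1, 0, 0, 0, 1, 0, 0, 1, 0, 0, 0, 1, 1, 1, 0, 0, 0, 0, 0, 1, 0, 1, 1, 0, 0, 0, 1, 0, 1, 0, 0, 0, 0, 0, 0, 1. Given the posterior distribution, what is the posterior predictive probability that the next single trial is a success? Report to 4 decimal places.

The Beta prior is conjugate to a Binomial/Bernoulli likelihood; the update adds successes to α and failures to β.
Posterior: Beta(α+k, β+n−k) = Beta(1.46+17, 6.14+39) = Beta(18.46, 45.14).
For a single future Bernoulli trial, P(success | data) = α/(α+β) = 0.2903.

0.2903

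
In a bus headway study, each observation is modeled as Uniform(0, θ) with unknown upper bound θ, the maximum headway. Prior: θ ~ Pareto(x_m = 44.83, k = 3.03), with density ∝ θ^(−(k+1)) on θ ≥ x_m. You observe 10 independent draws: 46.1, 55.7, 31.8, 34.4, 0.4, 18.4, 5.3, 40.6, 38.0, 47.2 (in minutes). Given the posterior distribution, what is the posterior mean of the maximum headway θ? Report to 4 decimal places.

A Pareto(scale x_m, shape k) prior on the upper bound θ of Uniform(0, θ) is conjugate: posterior is Pareto(max(x_m, max xᵢ), k + n).
Sample maximum = 55.7; prior scale x_m = 44.83 → posterior scale = max = 55.70.
Posterior shape = 3.03 + 10 = 13.03.
E[θ|data] = k·x_m/(k−1) = 13.03·55.70/12.03 = 60.3301.

60.3301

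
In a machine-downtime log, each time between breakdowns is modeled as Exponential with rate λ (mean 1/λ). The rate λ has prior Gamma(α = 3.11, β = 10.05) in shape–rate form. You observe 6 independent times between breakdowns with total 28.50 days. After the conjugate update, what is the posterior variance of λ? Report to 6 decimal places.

With a Gamma(shape α, rate β) prior on the exponential rate λ, the posterior after n observations with total T = Σxᵢ is Gamma(α+n, β+T).
Posterior: Gamma(3.11+6, 10.05+28.50) = Gamma(9.11, 38.55).
Var = α/β² = 0.006130.

0.006130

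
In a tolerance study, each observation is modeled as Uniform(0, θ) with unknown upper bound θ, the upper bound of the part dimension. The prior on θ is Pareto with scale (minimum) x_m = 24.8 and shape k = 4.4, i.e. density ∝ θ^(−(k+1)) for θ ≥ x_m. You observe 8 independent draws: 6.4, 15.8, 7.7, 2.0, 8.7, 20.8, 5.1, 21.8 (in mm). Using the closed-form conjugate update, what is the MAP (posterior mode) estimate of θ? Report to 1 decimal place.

24.8

A Pareto(scale x_m, shape k) prior on the upper bound θ of Uniform(0, θ) is conjugate: posterior is Pareto(max(x_m, max xᵢ), k + n).
Sample maximum = 21.8; prior scale x_m = 24.8 → posterior scale = max = 24.8.
Posterior shape = 4.4 + 8 = 12.4.
The Pareto density is decreasing on [x_m, ∞), so the mode is x_m = 24.8.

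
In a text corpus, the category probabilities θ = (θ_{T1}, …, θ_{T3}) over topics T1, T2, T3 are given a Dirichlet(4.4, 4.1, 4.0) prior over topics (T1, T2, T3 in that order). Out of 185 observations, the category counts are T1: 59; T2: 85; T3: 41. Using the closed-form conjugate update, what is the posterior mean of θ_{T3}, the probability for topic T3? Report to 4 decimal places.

The Dirichlet prior is conjugate to the Multinomial likelihood: each posterior αⱼ = prior αⱼ + observed count nⱼ.
Posterior concentration: (63.4, 89.1, 45.0), total = 197.5.
E[θ_{T3}|data] = α_{T3}/Σα = 45.0/197.5 = 0.2278.

0.2278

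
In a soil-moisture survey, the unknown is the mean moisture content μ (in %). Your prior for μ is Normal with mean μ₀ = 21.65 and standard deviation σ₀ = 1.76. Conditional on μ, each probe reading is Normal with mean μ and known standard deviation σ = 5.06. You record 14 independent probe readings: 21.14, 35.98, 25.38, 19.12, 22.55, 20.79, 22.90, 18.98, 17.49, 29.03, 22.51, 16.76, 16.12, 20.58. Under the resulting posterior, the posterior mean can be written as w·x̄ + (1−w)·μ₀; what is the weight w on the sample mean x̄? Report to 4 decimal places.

For Normal data with known variance σ², a Normal(μ₀, σ₀²) prior on μ is conjugate. Posterior precision = 1/σ₀² + n/σ²; posterior mean is the precision-weighted average of μ₀ and x̄.
σ₀² = 1.76² = 3.0976, σ² = 5.06² = 25.6036. Prior precision 1/σ₀² = 1/3.0976; data precision n/σ² = 14/25.6036.
w = (n/σ²)/(1/σ₀² + n/σ²) = n·σ₀²/(σ² + n·σ₀²) = 14·3.0976/(25.6036 + 14·3.0976) = 43.3664/68.97 = 0.6288.

0.6288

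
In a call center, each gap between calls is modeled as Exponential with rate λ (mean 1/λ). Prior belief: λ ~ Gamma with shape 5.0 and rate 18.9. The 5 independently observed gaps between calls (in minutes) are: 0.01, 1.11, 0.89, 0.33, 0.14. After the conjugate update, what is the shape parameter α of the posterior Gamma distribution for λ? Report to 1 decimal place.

10.0

With a Gamma(shape α, rate β) prior on the exponential rate λ, the posterior after n observations with total T = Σxᵢ is Gamma(α+n, β+T).
Sum of observations T = 2.48 minutes; n = 5.
Posterior: Gamma(5.0+5, 18.9+2.48) = Gamma(10.0, 21.38).
Posterior α = 10.0.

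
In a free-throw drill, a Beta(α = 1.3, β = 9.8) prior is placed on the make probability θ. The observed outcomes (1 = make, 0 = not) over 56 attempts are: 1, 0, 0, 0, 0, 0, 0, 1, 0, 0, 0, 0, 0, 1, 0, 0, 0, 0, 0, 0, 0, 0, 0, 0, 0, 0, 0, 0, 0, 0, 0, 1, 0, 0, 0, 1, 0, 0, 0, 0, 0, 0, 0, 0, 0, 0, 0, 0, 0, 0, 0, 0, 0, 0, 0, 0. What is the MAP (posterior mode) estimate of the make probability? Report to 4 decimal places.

0.0814

The Beta prior is conjugate to a Binomial/Bernoulli likelihood; the update adds successes to α and failures to β.
Posterior: Beta(α+k, β+n−k) = Beta(1.3+5, 9.8+51) = Beta(6.3, 60.8).
Mode of Beta(a,b) for a,b>1 is (a−1)/(a+b−2) = 5.3/65.1 = 0.0814.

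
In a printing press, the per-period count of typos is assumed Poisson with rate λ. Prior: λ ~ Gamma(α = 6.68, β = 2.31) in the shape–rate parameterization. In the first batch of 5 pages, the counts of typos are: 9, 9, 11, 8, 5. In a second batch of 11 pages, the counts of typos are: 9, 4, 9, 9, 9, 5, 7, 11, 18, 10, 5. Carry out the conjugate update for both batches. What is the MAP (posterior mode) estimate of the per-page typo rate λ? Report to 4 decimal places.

With a Gamma(shape α, rate β) prior, the Poisson likelihood is conjugate: the posterior is Gamma(α + ΣXᵢ, β + n).
Batch 1: sum of counts S = 42 over n = 5 pages.
After batch 1: Gamma(α+S, β+n) = Gamma(6.68+42, 2.31+5) = Gamma(48.68, 7.31).
Batch 2: sum of counts S = 96 over n = 11 pages.
After batch 2: Gamma(α+S, β+n) = Gamma(48.68+96, 7.31+11) = Gamma(144.68, 18.31).
Mode of Gamma(α,β) for α≥1 is (α−1)/β = 143.68/18.31 = 7.8471.

7.8471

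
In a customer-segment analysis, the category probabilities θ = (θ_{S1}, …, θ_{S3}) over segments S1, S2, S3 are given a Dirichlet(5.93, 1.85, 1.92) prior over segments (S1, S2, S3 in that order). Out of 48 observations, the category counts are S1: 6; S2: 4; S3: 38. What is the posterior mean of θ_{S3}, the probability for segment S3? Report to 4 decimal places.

0.6919

The Dirichlet prior is conjugate to the Multinomial likelihood: each posterior αⱼ = prior αⱼ + observed count nⱼ.
Posterior concentration: (11.93, 5.85, 39.92), total = 57.70.
E[θ_{S3}|data] = α_{S3}/Σα = 39.92/57.70 = 0.6919.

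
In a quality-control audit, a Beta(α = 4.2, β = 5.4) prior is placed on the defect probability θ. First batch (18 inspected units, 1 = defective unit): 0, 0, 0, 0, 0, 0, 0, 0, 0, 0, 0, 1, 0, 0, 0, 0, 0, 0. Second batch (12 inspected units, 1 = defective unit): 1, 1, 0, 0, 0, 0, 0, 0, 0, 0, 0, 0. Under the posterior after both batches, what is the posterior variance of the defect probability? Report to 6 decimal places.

The Beta prior is conjugate to a Binomial/Bernoulli likelihood; the update adds successes to α and failures to β.
After batch 1: Beta(4.2+1, 5.4+17) = Beta(5.2, 22.4).
After batch 2: Beta(5.2+2, 22.4+10) = Beta(7.2, 32.4).
Var = αβ/((α+β)²(α+β+1)) = 7.2·32.4/(39.6²·40.6) = 0.003664.

0.003664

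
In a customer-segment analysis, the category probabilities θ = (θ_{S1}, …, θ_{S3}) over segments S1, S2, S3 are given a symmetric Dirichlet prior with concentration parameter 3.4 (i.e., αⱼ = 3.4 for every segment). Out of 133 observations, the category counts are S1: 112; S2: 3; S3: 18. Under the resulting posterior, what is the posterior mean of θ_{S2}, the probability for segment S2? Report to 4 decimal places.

0.0447

The Dirichlet prior is conjugate to the Multinomial likelihood: each posterior αⱼ = prior αⱼ + observed count nⱼ.
Posterior concentration: (115.4, 6.4, 21.4), total = 143.2.
E[θ_{S2}|data] = α_{S2}/Σα = 6.4/143.2 = 0.0447.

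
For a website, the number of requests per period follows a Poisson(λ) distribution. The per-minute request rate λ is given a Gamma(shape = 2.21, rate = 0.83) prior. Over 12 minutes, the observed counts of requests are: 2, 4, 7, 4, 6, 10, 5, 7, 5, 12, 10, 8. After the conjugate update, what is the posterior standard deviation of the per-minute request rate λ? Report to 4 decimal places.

With a Gamma(shape α, rate β) prior, the Poisson likelihood is conjugate: the posterior is Gamma(α + ΣXᵢ, β + n).
Sum of counts S = 80 over n = 12 minutes.
Posterior: Gamma(α+S, β+n) = Gamma(2.21+80, 0.83+12) = Gamma(82.21, 12.83).
SD = √α/β = √82.21/12.83 = 0.7067.

0.7067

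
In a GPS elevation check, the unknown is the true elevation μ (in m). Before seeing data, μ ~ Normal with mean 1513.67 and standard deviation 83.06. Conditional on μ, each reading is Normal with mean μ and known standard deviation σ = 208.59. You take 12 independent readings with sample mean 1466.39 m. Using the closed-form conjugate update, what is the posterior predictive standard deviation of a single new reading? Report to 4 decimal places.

For Normal data with known variance σ², a Normal(μ₀, σ₀²) prior on μ is conjugate. Posterior precision = 1/σ₀² + n/σ²; posterior mean is the precision-weighted average of μ₀ and x̄.
σ₀² = 83.06² = 6898.9636, σ² = 208.59² = 43509.7881; σ² + n·σ₀² = 43509.7881 + 12·6898.9636 = 126297.3513.
Posterior precision = 1/σ₀² + n/σ² = 1/6898.9636 + 12/43509.7881 = (σ² + n·σ₀²)/(σ₀²σ²) = 126297.3513/(6898.9636·43509.7881); posterior variance σₙ² = σ₀²σ²/(σ² + n·σ₀²) = 6898.9636·43509.7881/126297.3513 = 2376.712110.
Predictive variance for one new observation = σₙ² + σ² = 6898.9636·43509.7881/126297.3513 + 43509.7881 = σ²·(σ₀² + 126297.3513)/126297.3513 = 43509.7881·133196.3149/126297.3513 = 45886.500210; SD = √(43509.7881·133196.3149/126297.3513) = 214.2113.

214.2113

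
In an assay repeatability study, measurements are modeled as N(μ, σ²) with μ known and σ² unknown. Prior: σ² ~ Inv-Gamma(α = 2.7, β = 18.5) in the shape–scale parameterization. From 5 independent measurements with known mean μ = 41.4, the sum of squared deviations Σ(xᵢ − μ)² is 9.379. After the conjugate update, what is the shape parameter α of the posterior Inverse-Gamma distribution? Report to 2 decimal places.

With known mean μ and an Inverse-Gamma(α, β) prior on σ², the Normal likelihood is conjugate: posterior is Inv-Gamma(α + n/2, β + Σ(xᵢ−μ)²/2).
Posterior: Inv-Gamma(2.7 + 5/2, 18.5 + 9.379/2) = Inv-Gamma(5.20, 23.1895).
Posterior α = 5.20.

5.20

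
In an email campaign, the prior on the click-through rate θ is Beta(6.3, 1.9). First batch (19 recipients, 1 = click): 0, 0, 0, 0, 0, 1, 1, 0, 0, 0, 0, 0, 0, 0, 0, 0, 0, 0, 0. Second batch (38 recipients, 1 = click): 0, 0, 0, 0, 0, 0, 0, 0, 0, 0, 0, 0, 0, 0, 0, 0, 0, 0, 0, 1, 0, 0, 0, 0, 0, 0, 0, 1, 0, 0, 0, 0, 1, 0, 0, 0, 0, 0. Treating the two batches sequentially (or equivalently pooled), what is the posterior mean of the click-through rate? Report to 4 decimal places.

The Beta prior is conjugate to a Binomial/Bernoulli likelihood; the update adds successes to α and failures to β.
After batch 1: Beta(6.3+2, 1.9+17) = Beta(8.3, 18.9).
After batch 2: Beta(8.3+3, 18.9+35) = Beta(11.3, 53.9).
Posterior mean = α/(α+β) = 11.3/65.2 = 0.1733.

0.1733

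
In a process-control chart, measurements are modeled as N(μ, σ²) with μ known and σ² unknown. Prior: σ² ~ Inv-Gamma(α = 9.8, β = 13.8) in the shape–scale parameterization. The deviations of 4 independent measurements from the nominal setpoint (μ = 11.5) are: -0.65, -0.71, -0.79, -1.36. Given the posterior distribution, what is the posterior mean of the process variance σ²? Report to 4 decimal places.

1.4352

With known mean μ and an Inverse-Gamma(α, β) prior on σ², the Normal likelihood is conjugate: posterior is Inv-Gamma(α + n/2, β + Σ(xᵢ−μ)²/2).
Σ(xᵢ−μ)² = (-0.65)² + (-0.71)² + (-0.79)² + (-1.36)² = 3.4003.
Posterior: Inv-Gamma(9.8 + 4/2, 13.8 + 3.4003/2) = Inv-Gamma(11.80, 15.50015).
E[σ²|data] = β/(α−1) = 15.50015/10.80 = 1.4352.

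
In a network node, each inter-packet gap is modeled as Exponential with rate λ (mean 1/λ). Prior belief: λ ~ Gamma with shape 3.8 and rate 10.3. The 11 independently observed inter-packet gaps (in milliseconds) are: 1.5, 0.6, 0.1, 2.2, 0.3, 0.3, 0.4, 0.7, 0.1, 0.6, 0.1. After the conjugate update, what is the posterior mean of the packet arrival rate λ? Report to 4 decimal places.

With a Gamma(shape α, rate β) prior on the exponential rate λ, the posterior after n observations with total T = Σxᵢ is Gamma(α+n, β+T).
Sum of observations T = 6.9 milliseconds; n = 11.
Posterior: Gamma(3.8+11, 10.3+6.9) = Gamma(14.8, 17.2).
Posterior mean of λ = α/β = 14.8/17.2 = 0.8605.

0.8605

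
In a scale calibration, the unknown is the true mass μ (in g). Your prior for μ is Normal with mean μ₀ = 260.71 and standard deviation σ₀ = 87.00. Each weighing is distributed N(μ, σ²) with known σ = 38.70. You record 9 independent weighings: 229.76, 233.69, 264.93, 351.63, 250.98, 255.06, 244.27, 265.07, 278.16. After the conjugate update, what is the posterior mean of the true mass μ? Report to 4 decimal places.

263.6629

For Normal data with known variance σ², a Normal(μ₀, σ₀²) prior on μ is conjugate. Posterior precision = 1/σ₀² + n/σ²; posterior mean is the precision-weighted average of μ₀ and x̄.
Σxᵢ = 229.76 + 233.69 + 264.93 + 351.63 + 250.98 + 255.06 + 244.27 + 265.07 + 278.16 = 2373.55, so n·x̄ = 2373.55.
σ₀² = 87.00² = 7569, σ² = 38.70² = 1497.69; σ² + n·σ₀² = 1497.69 + 9·7569 = 69618.69.
Posterior mean = (μ₀/σ₀² + n·x̄/σ²)/(1/σ₀² + n/σ²) = (σ²·μ₀ + σ₀²·n·x̄)/(σ² + n·σ₀²) = (1497.69·260.71 + 7569·2373.55)/69618.69 = 18355862.7099/69618.69 = 263.6629.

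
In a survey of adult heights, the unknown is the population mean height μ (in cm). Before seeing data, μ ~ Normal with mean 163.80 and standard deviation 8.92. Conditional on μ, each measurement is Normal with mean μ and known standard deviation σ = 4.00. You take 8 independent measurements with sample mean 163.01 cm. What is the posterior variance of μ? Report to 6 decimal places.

For Normal data with known variance σ², a Normal(μ₀, σ₀²) prior on μ is conjugate. Posterior precision = 1/σ₀² + n/σ²; posterior mean is the precision-weighted average of μ₀ and x̄.
σ₀² = 8.92² = 79.5664, σ² = 4.00² = 16; σ² + n·σ₀² = 16 + 8·79.5664 = 652.5312.
Posterior precision = 1/σ₀² + n/σ² = 1/79.5664 + 8/16 = (σ² + n·σ₀²)/(σ₀²σ²) = 652.5312/(79.5664·16); posterior variance σₙ² = σ₀²σ²/(σ² + n·σ₀²) = 79.5664·16/652.5312 = 1.950960.

1.950960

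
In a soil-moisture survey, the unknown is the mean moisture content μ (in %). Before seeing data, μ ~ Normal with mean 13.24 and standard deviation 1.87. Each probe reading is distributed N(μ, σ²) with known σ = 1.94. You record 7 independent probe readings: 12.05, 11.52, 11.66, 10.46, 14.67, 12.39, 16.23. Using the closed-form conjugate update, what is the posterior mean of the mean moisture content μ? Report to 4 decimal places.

12.7819

For Normal data with known variance σ², a Normal(μ₀, σ₀²) prior on μ is conjugate. Posterior precision = 1/σ₀² + n/σ²; posterior mean is the precision-weighted average of μ₀ and x̄.
Σxᵢ = 12.05 + 11.52 + 11.66 + 10.46 + 14.67 + 12.39 + 16.23 = 88.98, so n·x̄ = 88.98.
σ₀² = 1.87² = 3.4969, σ² = 1.94² = 3.7636; σ² + n·σ₀² = 3.7636 + 7·3.4969 = 28.2419.
Posterior mean = (μ₀/σ₀² + n·x̄/σ²)/(1/σ₀² + n/σ²) = (σ²·μ₀ + σ₀²·n·x̄)/(σ² + n·σ₀²) = (3.7636·13.24 + 3.4969·88.98)/28.2419 = 360.984226/28.2419 = 12.7819.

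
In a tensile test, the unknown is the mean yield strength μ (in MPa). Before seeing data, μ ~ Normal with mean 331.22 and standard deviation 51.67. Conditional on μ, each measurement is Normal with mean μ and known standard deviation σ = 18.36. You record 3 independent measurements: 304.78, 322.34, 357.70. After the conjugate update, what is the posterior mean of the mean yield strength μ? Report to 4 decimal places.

For Normal data with known variance σ², a Normal(μ₀, σ₀²) prior on μ is conjugate. Posterior precision = 1/σ₀² + n/σ²; posterior mean is the precision-weighted average of μ₀ and x̄.
Σxᵢ = 304.78 + 322.34 + 357.70 = 984.82, so n·x̄ = 984.82.
σ₀² = 51.67² = 2669.7889, σ² = 18.36² = 337.0896; σ² + n·σ₀² = 337.0896 + 3·2669.7889 = 8346.4563.
Posterior mean = (μ₀/σ₀² + n·x̄/σ²)/(1/σ₀² + n/σ²) = (σ²·μ₀ + σ₀²·n·x̄)/(σ² + n·σ₀²) = (337.0896·331.22 + 2669.7889·984.82)/8346.4563 = 2740912.32181/8346.4563 = 328.3923.

328.3923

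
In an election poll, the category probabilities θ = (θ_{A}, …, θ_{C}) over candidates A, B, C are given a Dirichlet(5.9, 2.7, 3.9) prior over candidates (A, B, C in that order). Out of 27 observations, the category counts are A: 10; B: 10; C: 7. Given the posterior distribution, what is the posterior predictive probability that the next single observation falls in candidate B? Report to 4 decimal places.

The Dirichlet prior is conjugate to the Multinomial likelihood: each posterior αⱼ = prior αⱼ + observed count nⱼ.
Posterior concentration: (15.9, 12.7, 10.9), total = 39.5.
P(next = B | data) = α_{B}/Σα = 0.3215.

0.3215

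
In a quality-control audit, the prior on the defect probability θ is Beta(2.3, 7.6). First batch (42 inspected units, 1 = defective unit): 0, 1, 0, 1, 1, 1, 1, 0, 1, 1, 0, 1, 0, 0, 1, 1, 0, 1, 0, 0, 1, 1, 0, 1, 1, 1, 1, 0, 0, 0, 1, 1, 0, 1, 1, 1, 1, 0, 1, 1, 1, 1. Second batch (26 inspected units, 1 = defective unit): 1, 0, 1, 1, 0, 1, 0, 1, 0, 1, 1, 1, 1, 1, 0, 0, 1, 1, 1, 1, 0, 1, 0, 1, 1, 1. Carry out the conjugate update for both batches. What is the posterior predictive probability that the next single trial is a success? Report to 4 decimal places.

0.6072

The Beta prior is conjugate to a Binomial/Bernoulli likelihood; the update adds successes to α and failures to β.
After batch 1: Beta(2.3+27, 7.6+15) = Beta(29.3, 22.6).
After batch 2: Beta(29.3+18, 22.6+8) = Beta(47.3, 30.6).
For a single future Bernoulli trial, P(success | data) = α/(α+β) = 0.6072.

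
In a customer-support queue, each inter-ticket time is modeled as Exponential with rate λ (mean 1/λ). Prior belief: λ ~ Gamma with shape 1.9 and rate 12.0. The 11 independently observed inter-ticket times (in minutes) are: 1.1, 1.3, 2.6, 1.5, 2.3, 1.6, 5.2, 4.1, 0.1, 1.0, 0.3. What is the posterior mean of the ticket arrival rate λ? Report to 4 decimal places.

0.3897

With a Gamma(shape α, rate β) prior on the exponential rate λ, the posterior after n observations with total T = Σxᵢ is Gamma(α+n, β+T).
Sum of observations T = 21.1 minutes; n = 11.
Posterior: Gamma(1.9+11, 12.0+21.1) = Gamma(12.9, 33.1).
Posterior mean of λ = α/β = 12.9/33.1 = 0.3897.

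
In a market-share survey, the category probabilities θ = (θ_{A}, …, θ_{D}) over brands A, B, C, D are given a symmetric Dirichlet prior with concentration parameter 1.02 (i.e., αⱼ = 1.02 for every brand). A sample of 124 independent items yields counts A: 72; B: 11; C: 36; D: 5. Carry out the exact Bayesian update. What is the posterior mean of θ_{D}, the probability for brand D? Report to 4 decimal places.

0.0470

The Dirichlet prior is conjugate to the Multinomial likelihood: each posterior αⱼ = prior αⱼ + observed count nⱼ.
Posterior concentration: (73.02, 12.02, 37.02, 6.02), total = 128.08.
E[θ_{D}|data] = α_{D}/Σα = 6.02/128.08 = 0.0470.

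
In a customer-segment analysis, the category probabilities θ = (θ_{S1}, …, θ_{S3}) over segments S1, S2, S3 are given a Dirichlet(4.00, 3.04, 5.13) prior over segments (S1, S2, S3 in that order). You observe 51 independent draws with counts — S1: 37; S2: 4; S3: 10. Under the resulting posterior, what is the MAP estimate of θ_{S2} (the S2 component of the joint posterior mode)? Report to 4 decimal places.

The Dirichlet prior is conjugate to the Multinomial likelihood: each posterior αⱼ = prior αⱼ + observed count nⱼ.
Posterior concentration: (41.00, 7.04, 15.13), total = 63.17.
Joint mode component: (α_{S2}−1)/(Σα−K) = 6.04/60.17 = 0.1004.

0.1004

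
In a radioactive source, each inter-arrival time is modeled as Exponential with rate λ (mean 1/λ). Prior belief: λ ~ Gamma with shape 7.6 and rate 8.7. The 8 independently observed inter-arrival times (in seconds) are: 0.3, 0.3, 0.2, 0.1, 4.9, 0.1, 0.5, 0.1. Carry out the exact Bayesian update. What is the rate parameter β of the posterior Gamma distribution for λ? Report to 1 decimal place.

With a Gamma(shape α, rate β) prior on the exponential rate λ, the posterior after n observations with total T = Σxᵢ is Gamma(α+n, β+T).
Sum of observations T = 6.5 seconds; n = 8.
Posterior: Gamma(7.6+8, 8.7+6.5) = Gamma(15.6, 15.2).
Posterior β = 15.2.

15.2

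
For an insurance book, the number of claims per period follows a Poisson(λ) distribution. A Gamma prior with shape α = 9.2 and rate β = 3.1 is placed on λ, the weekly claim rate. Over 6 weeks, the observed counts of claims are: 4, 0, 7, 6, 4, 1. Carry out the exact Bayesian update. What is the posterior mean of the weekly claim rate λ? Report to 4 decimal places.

With a Gamma(shape α, rate β) prior, the Poisson likelihood is conjugate: the posterior is Gamma(α + ΣXᵢ, β + n).
Sum of counts S = 22 over n = 6 weeks.
Posterior: Gamma(α+S, β+n) = Gamma(9.2+22, 3.1+6) = Gamma(31.2, 9.1).
Posterior mean = α/β = 31.2/9.1 = 3.4286.

3.4286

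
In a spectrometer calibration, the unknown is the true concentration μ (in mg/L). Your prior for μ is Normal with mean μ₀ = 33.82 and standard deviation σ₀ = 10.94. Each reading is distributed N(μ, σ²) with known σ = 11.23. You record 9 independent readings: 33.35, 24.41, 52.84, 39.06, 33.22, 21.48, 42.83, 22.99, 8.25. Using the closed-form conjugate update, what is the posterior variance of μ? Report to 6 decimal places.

For Normal data with known variance σ², a Normal(μ₀, σ₀²) prior on μ is conjugate. Posterior precision = 1/σ₀² + n/σ²; posterior mean is the precision-weighted average of μ₀ and x̄.
σ₀² = 10.94² = 119.6836, σ² = 11.23² = 126.1129; σ² + n·σ₀² = 126.1129 + 9·119.6836 = 1203.2653.
Posterior precision = 1/σ₀² + n/σ² = 1/119.6836 + 9/126.1129 = (σ² + n·σ₀²)/(σ₀²σ²) = 1203.2653/(119.6836·126.1129); posterior variance σₙ² = σ₀²σ²/(σ² + n·σ₀²) = 119.6836·126.1129/1203.2653 = 12.543905.

12.543905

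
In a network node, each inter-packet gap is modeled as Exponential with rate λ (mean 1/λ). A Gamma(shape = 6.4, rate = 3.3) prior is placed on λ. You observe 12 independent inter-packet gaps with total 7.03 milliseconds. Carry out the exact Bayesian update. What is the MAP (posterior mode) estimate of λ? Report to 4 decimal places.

1.6844

With a Gamma(shape α, rate β) prior on the exponential rate λ, the posterior after n observations with total T = Σxᵢ is Gamma(α+n, β+T).
Posterior: Gamma(6.4+12, 3.3+7.03) = Gamma(18.4, 10.33).
Mode = (α−1)/β = 1.6844.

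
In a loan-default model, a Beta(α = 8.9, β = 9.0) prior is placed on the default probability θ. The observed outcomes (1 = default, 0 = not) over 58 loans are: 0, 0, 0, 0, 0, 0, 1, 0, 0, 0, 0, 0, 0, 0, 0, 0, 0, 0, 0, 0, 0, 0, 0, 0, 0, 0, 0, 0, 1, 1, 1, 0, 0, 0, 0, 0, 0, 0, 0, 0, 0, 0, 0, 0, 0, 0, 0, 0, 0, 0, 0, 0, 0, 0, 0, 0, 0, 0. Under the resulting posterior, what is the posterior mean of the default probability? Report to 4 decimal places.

The Beta prior is conjugate to a Binomial/Bernoulli likelihood; the update adds successes to α and failures to β.
Posterior: Beta(α+k, β+n−k) = Beta(8.9+4, 9.0+54) = Beta(12.9, 63.0).
Posterior mean = α/(α+β) = 12.9/75.9 = 0.1700.

0.1700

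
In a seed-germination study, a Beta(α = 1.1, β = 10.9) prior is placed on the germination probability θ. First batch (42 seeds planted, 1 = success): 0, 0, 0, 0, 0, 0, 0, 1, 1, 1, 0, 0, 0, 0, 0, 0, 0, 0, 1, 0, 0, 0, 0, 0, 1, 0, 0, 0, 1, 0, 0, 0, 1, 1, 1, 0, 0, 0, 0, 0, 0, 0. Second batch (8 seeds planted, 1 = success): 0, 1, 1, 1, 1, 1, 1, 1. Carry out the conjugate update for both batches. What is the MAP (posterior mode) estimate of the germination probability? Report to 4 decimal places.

0.2683

The Beta prior is conjugate to a Binomial/Bernoulli likelihood; the update adds successes to α and failures to β.
After batch 1: Beta(1.1+9, 10.9+33) = Beta(10.1, 43.9).
After batch 2: Beta(10.1+7, 43.9+1) = Beta(17.1, 44.9).
Mode of Beta(a,b) for a,b>1 is (a−1)/(a+b−2) = 16.1/60.0 = 0.2683.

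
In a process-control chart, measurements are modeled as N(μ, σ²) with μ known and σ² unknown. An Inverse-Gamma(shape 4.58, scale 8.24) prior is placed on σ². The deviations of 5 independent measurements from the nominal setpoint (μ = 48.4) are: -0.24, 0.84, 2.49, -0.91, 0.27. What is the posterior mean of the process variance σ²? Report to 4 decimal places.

2.0020

With known mean μ and an Inverse-Gamma(α, β) prior on σ², the Normal likelihood is conjugate: posterior is Inv-Gamma(α + n/2, β + Σ(xᵢ−μ)²/2).
Σ(xᵢ−μ)² = (-0.24)² + (0.84)² + (2.49)² + (-0.91)² + (0.27)² = 7.8643.
Posterior: Inv-Gamma(4.58 + 5/2, 8.24 + 7.8643/2) = Inv-Gamma(7.08, 12.17215).
E[σ²|data] = β/(α−1) = 12.17215/6.08 = 2.0020.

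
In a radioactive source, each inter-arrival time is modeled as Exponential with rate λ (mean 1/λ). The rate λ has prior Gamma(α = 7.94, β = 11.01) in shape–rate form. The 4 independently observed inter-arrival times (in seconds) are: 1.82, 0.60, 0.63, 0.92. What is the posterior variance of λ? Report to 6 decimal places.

0.053208

With a Gamma(shape α, rate β) prior on the exponential rate λ, the posterior after n observations with total T = Σxᵢ is Gamma(α+n, β+T).
Sum of observations T = 3.97 seconds; n = 4.
Posterior: Gamma(7.94+4, 11.01+3.97) = Gamma(11.94, 14.98).
Var = α/β² = 0.053208.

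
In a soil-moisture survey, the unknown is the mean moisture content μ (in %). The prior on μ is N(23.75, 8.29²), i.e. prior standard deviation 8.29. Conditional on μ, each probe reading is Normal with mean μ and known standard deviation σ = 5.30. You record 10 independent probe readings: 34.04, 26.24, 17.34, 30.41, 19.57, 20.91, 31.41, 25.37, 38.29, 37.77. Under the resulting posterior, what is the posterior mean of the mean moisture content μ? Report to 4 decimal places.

27.9628

For Normal data with known variance σ², a Normal(μ₀, σ₀²) prior on μ is conjugate. Posterior precision = 1/σ₀² + n/σ²; posterior mean is the precision-weighted average of μ₀ and x̄.
Σxᵢ = 34.04 + 26.24 + 17.34 + 30.41 + 19.57 + 20.91 + 31.41 + 25.37 + 38.29 + 37.77 = 281.35, so n·x̄ = 281.35.
σ₀² = 8.29² = 68.7241, σ² = 5.30² = 28.09; σ² + n·σ₀² = 28.09 + 10·68.7241 = 715.331.
Posterior mean = (μ₀/σ₀² + n·x̄/σ²)/(1/σ₀² + n/σ²) = (σ²·μ₀ + σ₀²·n·x̄)/(σ² + n·σ₀²) = (28.09·23.75 + 68.7241·281.35)/715.331 = 20002.663035/715.331 = 27.9628.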